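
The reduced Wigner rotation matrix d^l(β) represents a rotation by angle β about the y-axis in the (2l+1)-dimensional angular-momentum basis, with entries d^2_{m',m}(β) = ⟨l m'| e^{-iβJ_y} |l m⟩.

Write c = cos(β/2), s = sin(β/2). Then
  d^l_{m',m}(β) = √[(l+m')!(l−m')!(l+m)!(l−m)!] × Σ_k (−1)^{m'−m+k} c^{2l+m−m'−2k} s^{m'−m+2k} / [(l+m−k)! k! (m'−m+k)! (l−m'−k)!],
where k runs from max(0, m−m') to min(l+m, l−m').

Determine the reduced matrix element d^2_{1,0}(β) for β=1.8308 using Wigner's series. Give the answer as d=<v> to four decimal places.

d=0.3043

d^2_{1,0}(β=1.8308) via Wigner's sum:
Half-angle: c=0.609474, s=0.792806. N=√(6·1·2·2)=4.898979
Admissible k: 0..1 (factorial args all ≥0)
  k=0: (−1)^1·4.8990/(2)·0.6095^3·0.7928^1 = -0.439650
  k=1: (−1)^2·4.8990/(2)·0.6095^1·0.7928^3 = +0.743930
d^2_{1,0}(1.8308) = -0.439650 +0.743930 = +0.304280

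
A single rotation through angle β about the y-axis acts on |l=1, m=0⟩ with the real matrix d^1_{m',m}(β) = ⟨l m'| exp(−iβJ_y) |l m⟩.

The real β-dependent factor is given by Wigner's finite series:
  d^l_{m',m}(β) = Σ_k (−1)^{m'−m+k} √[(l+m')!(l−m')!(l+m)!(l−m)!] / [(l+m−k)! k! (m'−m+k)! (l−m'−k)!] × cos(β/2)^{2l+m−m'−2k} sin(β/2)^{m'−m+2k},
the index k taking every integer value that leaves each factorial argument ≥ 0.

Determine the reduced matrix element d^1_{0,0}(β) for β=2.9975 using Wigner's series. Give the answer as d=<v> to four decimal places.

d^1_{0,0}(β=2.9975) via Wigner's sum:
With c≡cos(β/2)=0.071984 and s≡sin(β/2)=0.997406, N=[1·1·1·1]^{1/2}=1.000000
k: max(0,(0)−(0))=0 … min(1+(0),1−(0))=1
  k=0: (−1)^0·1.0000/(1)·0.0720^2·0.9974^0 = +0.005182
  k=1: (−1)^1·1.0000/(1)·0.0720^0·0.9974^2 = -0.994818
d^1_{0,0}(2.9975) = +0.005182 -0.994818 = -0.989637

d=-0.9896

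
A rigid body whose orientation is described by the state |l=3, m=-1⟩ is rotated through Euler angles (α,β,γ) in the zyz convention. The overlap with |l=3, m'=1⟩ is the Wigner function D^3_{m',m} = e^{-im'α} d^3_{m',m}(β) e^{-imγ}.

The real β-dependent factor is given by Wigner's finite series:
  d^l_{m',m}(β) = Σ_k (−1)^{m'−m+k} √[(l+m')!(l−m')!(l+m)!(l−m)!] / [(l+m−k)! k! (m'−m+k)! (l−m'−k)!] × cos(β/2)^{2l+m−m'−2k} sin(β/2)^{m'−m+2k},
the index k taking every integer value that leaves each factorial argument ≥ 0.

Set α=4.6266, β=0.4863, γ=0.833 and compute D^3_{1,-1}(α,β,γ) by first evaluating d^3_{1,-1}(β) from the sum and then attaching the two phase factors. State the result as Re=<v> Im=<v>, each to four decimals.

Split into d^3_{1,-1}(β=0.4863) × two z-phases.
With c≡cos(β/2)=0.970584 and s≡sin(β/2)=0.240761, N=[24·2·2·24]^{1/2}=48.000000
k∈{0,1,2} keeps every argument non-negative
  k=0: (−1)^2·48.0000/(8)·0.9706^4·0.2408^2 = +0.308644
  k=1: (−1)^3·48.0000/(6)·0.9706^2·0.2408^4 = -0.025322
  k=2: (−1)^4·48.0000/(48)·0.9706^0·0.2408^6 = +0.000195
d^3_{1,-1}(0.4863) = +0.308644 -0.025322 +0.000195 = +0.283516
Phases: e^{-i·(1)·4.6266}=-0.085684+0.996322i, e^{-i·(-1)·0.833}=+0.672659+0.739953i ⇒ D=-0.225358+0.172033i

Re=-0.2254 Im=0.1720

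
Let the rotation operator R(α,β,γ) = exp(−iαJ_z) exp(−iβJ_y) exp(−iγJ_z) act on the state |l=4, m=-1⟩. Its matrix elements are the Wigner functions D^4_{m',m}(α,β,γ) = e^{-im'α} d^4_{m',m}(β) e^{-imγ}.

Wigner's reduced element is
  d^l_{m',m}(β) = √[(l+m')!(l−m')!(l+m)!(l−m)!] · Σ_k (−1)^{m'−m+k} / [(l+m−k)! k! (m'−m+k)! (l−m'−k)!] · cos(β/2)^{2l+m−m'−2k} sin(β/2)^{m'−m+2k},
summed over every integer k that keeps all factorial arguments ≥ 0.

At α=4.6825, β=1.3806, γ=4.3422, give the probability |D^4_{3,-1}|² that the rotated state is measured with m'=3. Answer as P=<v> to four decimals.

P=0.2063

Split into d^4_{3,-1}(β=1.3806) × two z-phases.
c=cos(1.3806/2)=0.771055, s=sin(1.3806/2)=0.636769; N=√[5040·1·6·120]=1904.940944
The bounds max(0,m−m')=0 and min(l+m,l−m')=1 give 2 terms
  k=0: (−1)^4·1904.9409/(144)·0.7711^4·0.6368^4 = +0.768753
  k=1: (−1)^5·1904.9409/(240)·0.7711^2·0.6368^6 = -0.314580
d^4_{3,-1}(1.3806) = +0.768753 -0.314580 = +0.454173
|D^4_{3,-1}|² = |d^4_{3,-1}(β)|² = (+0.454173)² = 0.206274 (the z-rotation phases have unit modulus)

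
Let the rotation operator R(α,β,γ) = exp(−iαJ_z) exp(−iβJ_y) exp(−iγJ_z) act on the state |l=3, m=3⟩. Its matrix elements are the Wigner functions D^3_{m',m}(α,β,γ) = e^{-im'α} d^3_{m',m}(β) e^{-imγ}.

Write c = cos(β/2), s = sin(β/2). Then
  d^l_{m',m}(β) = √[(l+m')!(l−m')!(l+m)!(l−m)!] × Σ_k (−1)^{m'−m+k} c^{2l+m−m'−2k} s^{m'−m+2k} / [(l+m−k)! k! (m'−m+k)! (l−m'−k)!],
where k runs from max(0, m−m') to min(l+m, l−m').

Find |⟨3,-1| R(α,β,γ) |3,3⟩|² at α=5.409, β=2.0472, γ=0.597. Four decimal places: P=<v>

Split into d^3_{-1,3}(β=2.0472) × two z-phases.
Half-angle: c=0.520295, s=0.853987. N=√(2·24·720·1)=185.903201
The bounds max(0,m−m')=4 and min(l+m,l−m')=4 give 1 term
  k=4: (−1)^0·185.9032/(48)·0.5203^2·0.8540^4 = +0.557634
d^3_{-1,3}(2.0472) = +0.557634
|D^3_{-1,3}|² = |d^3_{-1,3}(β)|² = (+0.557634)² = 0.310956 (the z-rotation phases have unit modulus)

P=0.3110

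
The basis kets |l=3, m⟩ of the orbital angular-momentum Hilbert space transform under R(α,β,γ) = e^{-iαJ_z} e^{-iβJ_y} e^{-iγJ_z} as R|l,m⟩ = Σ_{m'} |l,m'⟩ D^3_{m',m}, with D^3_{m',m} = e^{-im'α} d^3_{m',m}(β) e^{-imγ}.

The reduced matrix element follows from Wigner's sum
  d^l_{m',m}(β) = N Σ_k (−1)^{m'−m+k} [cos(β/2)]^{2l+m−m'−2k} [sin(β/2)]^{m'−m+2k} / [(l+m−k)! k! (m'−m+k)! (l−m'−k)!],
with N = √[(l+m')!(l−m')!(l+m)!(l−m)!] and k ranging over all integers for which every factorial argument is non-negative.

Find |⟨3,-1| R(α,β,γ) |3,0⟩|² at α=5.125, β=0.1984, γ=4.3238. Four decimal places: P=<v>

Split into d^3_{-1,0}(β=0.1984) × two z-phases.
c=cos(0.1984/2)=0.995084, s=sin(0.1984/2)=0.099037; N=√[2·24·6·6]=41.569219
The bounds max(0,m−m')=1 and min(l+m,l−m')=3 give 3 terms
  k=1: (−1)^0·41.5692/(12)·0.9951^5·0.0990^1 = +0.334725
  k=2: (−1)^1·41.5692/(4)·0.9951^3·0.0990^3 = -0.009947
  k=3: (−1)^2·41.5692/(12)·0.9951^1·0.0990^5 = +0.000033
d^3_{-1,0}(0.1984) = +0.334725 -0.009947 +0.000033 = +0.324811
|D^3_{-1,0}|² = |d^3_{-1,0}(β)|² = (+0.324811)² = 0.105502 (the z-rotation phases have unit modulus)

P=0.1055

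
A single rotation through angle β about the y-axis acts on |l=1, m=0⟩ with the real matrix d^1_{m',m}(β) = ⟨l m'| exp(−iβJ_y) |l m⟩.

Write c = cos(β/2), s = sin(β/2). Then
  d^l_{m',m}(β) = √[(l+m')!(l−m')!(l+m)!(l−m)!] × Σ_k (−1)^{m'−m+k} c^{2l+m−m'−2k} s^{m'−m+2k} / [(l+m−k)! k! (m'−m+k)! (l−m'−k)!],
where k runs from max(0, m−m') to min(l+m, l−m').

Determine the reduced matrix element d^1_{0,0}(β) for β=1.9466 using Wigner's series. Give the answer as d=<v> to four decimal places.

d=-0.3670

d^1_{0,0}(β=1.9466) via Wigner's sum:
Half-angle: c=0.562574, s=0.826747. N=√(1·1·1·1)=1.000000
The bounds max(0,m−m')=0 and min(l+m,l−m')=1 give 2 terms
  k=0: (−1)^0·1.0000/(1)·0.5626^2·0.8267^0 = +0.316490
  k=1: (−1)^1·1.0000/(1)·0.5626^0·0.8267^2 = -0.683510
d^1_{0,0}(1.9466) = +0.316490 -0.683510 = -0.367020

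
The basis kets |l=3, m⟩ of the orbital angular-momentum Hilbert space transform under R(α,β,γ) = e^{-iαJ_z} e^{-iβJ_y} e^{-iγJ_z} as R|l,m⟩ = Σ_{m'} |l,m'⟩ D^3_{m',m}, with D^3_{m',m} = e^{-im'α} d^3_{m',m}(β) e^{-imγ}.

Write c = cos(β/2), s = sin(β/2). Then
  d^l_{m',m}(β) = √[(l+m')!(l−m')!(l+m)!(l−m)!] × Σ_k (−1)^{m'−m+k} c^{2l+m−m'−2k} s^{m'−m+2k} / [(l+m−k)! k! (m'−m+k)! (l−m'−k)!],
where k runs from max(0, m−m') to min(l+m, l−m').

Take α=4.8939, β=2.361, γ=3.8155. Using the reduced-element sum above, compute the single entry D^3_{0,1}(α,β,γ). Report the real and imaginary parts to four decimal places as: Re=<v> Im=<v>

D^3_{0,1}(4.8939,2.361,3.8155) = e^{-i·0·4.8939}·d^3_{0,1}(2.361)·e^{-i·1·3.8155}. Compute d first:
Half-angle: c=0.380462, s=0.924796. N=√(6·6·24·2)=41.569219
k∈{1,2,3} keeps every argument non-negative
  k=1: (−1)^0·41.5692/(12)·0.3805^5·0.9248^1 = +0.025539
  k=2: (−1)^1·41.5692/(4)·0.3805^3·0.9248^3 = -0.452674
  k=3: (−1)^2·41.5692/(12)·0.3805^1·0.9248^5 = +0.891524
d^3_{0,1}(2.361) = +0.025539 -0.452674 +0.891524 = +0.464388
Phases: e^{-i·(0)·4.8939}=+1.000000+0.000000i, e^{-i·(1)·3.8155}=-0.781389+0.624044i ⇒ D=-0.362868+0.289799i

Re=-0.3629 Im=0.2898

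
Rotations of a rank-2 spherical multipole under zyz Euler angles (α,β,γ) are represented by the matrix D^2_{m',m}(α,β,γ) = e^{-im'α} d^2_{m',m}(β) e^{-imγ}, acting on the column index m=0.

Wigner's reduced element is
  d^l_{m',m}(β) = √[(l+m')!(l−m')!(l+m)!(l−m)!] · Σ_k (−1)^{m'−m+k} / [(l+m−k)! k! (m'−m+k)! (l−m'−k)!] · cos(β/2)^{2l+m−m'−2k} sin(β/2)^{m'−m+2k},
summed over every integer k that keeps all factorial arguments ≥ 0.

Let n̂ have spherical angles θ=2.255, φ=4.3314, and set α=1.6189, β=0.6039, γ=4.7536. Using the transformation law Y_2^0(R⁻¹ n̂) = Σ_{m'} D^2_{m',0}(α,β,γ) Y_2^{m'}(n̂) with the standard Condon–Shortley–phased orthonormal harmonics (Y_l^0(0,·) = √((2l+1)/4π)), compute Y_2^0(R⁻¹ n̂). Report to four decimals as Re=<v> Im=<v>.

Re=0.4862 Im=0.0000

Need the full column D^2_{m',0} for m'=−2..2 at α=1.6189, β=0.6039, γ=4.7536.
cos(β/2)=0.954758, sin(β/2)=0.297383
d^2_{-2,0}: single k=2 term ⇒ +0.197467;  D = -0.196553-0.018968i
d^2_{-1,0}: k∈[1..2] ⇒ +0.633974 -0.061506 = +0.572468;  D = -0.027527+0.571806i
d^2_{0,0}: k∈[0..2] ⇒ +0.830948 -0.322462 +0.007821 = +0.516308;  D = +0.516308+0.000000i
d^2_{1,0}: k∈[0..1] ⇒ -0.633974 +0.061506 = -0.572468;  D = +0.027527+0.571806i
d^2_{2,0}: single k=0 term ⇒ +0.197467;  D = -0.196553+0.018968i
Y_2^{m'}(θ=2.255,φ=4.3314) and Σ D·Y over m':
  (-0.1966-0.0190i)·(-0.1678-0.1601i)  (-0.0275+0.5718i)·(+0.1407-0.3513i)  (+0.5163+0.0000i)·(+0.0626+0.0000i)  (+0.0275+0.5718i)·(-0.1407-0.3513i)  (-0.1966+0.0190i)·(-0.1678+0.1601i)
Y_2^0(R⁻¹ n̂) = +0.486173+0.000000i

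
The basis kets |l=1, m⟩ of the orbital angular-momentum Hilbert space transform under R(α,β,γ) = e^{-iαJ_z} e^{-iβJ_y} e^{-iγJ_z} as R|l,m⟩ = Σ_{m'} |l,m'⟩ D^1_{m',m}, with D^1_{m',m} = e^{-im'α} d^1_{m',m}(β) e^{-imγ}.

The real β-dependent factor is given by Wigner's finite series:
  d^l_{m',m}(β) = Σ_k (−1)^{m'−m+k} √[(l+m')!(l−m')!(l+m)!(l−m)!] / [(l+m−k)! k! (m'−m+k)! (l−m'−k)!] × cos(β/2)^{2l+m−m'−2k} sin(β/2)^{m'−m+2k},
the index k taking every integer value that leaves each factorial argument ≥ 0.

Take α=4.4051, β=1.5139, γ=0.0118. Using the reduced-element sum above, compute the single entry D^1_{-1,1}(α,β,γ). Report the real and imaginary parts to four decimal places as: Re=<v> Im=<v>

Re=-0.1479 Im=-0.4478

Split into d^1_{-1,1}(β=1.5139) × two z-phases.
Half-angle: c=0.726934, s=0.686707. N=√(1·2·2·1)=2.000000
Admissible k: 2..2 (factorial args all ≥0)
  k=2: (−1)^0·2.0000/(2)·0.7269^0·0.6867^2 = +0.471567
d^1_{-1,1}(1.5139) = +0.471567
Phases: e^{-i·(-1)·4.4051}=-0.302476-0.953157i, e^{-i·(1)·0.0118}=+0.999930-0.011800i ⇒ D=-0.147931-0.447763i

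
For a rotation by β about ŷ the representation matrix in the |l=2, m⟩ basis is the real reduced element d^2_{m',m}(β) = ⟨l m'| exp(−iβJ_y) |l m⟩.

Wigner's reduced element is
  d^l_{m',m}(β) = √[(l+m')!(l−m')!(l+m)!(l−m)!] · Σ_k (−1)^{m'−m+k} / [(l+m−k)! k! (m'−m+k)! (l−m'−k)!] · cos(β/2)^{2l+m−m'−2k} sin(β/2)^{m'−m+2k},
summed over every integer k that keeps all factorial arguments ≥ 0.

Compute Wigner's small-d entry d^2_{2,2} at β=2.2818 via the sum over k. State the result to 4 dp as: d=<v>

d^2_{2,2}(β=2.2818) via Wigner's sum:
c=cos(2.2818/2)=0.416777, s=sin(2.2818/2)=0.909009; N=√[24·1·24·1]=24.000000
Admissible k: 0..0 (factorial args all ≥0)
  k=0: (−1)^0·24.0000/(24)·0.4168^4·0.9090^0 = +0.030173
d^2_{2,2}(2.2818) = +0.030173

d=0.0302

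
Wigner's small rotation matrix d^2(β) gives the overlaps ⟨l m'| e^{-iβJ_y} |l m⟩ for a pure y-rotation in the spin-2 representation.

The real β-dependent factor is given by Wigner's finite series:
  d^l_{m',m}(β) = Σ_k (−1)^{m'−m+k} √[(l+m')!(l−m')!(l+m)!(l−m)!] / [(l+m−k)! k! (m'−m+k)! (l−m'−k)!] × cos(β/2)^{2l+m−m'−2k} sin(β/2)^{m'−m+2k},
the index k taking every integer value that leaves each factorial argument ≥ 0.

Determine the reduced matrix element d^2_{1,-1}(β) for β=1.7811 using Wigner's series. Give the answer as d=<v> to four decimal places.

d=0.3520

d^2_{1,-1}(β=1.7811) via Wigner's sum:
c=cos(1.7811/2)=0.628985, s=sin(1.7811/2)=0.777418; N=√[6·1·1·6]=6.000000
k: max(0,(-1)−(1))=0 … min(2+(-1),2−(1))=1
  k=0: (−1)^2·6.0000/(2)·0.6290^2·0.7774^2 = +0.717315
  k=1: (−1)^3·6.0000/(6)·0.6290^0·0.7774^4 = -0.365273
d^2_{1,-1}(1.7811) = +0.717315 -0.365273 = +0.352042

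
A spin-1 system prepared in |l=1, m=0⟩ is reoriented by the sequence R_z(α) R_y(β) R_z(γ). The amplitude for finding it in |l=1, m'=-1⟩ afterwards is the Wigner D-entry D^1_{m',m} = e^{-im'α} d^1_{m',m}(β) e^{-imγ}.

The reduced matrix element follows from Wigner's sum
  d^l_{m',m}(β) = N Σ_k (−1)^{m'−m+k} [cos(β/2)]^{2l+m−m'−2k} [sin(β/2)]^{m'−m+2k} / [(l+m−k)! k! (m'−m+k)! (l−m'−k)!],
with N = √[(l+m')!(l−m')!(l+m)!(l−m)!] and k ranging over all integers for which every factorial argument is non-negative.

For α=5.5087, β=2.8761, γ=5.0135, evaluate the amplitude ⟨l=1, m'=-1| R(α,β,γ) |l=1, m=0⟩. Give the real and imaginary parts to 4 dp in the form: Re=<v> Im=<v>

Re=0.1326 Im=-0.1298

First d^1_{-1,0}(β=2.8761), then the phase factors e^{-i(-1)α} and e^{-i(0)γ}:
c=cos(2.8761/2)=0.132357, s=sin(2.8761/2)=0.991202; N=√[1·2·1·1]=1.414214
Admissible k: 1..1 (factorial args all ≥0)
  k=1: (−1)^0·1.4142/(1)·0.1324^1·0.9912^1 = +0.185534
d^1_{-1,0}(2.8761) = +0.185534
Attach z-rotation phases: D = e^{-i(-1)(5.5087)}·(+0.185534)·e^{-i(0)(5.0135)} = +0.132616-0.129753i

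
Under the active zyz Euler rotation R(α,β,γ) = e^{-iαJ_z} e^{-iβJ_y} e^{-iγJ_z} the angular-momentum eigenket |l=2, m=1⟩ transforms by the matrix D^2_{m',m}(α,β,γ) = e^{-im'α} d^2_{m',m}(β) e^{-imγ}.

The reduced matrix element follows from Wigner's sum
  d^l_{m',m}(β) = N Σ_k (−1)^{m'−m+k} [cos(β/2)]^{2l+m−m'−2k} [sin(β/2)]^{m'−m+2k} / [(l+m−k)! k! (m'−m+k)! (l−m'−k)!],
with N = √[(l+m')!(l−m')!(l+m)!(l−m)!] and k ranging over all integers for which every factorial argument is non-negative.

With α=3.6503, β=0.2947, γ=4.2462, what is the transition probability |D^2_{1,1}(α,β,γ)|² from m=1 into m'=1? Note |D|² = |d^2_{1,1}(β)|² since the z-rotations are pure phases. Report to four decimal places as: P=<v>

P=0.7994

First d^2_{1,1}(β=0.2947), then the phase factors e^{-i(1)α} and e^{-i(1)γ}:
With c≡cos(β/2)=0.989164 and s≡sin(β/2)=0.146817, N=[6·1·6·1]^{1/2}=6.000000
k∈{0,1} keeps every argument non-negative
  k=0: (−1)^0·6.0000/(6)·0.9892^4·0.1468^0 = +0.957354
  k=1: (−1)^1·6.0000/(2)·0.9892^2·0.1468^2 = -0.063272
d^2_{1,1}(0.2947) = +0.957354 -0.063272 = +0.894082
|D^2_{1,1}|² = |d^2_{1,1}(β)|² = (+0.894082)² = 0.799382 (the z-rotation phases have unit modulus)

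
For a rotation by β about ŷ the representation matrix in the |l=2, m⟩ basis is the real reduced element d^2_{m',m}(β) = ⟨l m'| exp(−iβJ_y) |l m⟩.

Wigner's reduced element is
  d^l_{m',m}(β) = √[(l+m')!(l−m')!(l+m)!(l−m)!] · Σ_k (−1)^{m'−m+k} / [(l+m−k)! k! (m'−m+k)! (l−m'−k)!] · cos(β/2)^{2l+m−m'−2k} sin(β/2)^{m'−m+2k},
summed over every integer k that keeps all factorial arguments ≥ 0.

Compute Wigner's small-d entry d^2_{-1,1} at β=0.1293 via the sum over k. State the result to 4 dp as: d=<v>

d=0.0125

d^2_{-1,1}(β=0.1293) via Wigner's sum:
With c≡cos(β/2)=0.997911 and s≡sin(β/2)=0.064605, N=[1·6·6·1]^{1/2}=6.000000
k∈{2,3} keeps every argument non-negative
  k=2: (−1)^0·6.0000/(2)·0.9979^2·0.0646^2 = +0.012469
  k=3: (−1)^1·6.0000/(6)·0.9979^0·0.0646^4 = -0.000017
d^2_{-1,1}(0.1293) = +0.012469 -0.000017 = +0.012452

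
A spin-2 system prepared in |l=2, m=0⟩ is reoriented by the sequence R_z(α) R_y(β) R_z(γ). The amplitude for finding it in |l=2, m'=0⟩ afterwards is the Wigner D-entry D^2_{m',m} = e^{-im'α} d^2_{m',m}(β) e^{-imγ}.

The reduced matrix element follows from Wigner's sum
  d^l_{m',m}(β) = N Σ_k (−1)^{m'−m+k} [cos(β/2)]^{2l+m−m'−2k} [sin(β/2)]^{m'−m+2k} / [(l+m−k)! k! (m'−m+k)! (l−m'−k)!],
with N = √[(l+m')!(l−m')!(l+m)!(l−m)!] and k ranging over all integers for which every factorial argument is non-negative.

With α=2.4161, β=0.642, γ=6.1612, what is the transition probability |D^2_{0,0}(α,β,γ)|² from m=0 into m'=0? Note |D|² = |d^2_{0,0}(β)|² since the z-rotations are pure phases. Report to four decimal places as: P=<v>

D^2_{0,0}(2.4161,0.642,6.1612) = e^{-i·0·2.4161}·d^2_{0,0}(0.642)·e^{-i·0·6.1612}. Compute d first:
With c≡cos(β/2)=0.948920 and s≡sin(β/2)=0.315516, N=[2·2·2·2]^{1/2}=4.000000
Admissible k: 0..2 (factorial args all ≥0)
  k=0: (−1)^0·4.0000/(4)·0.9489^4·0.3155^0 = +0.810810
  k=1: (−1)^1·4.0000/(1)·0.9489^2·0.3155^2 = -0.358560
  k=2: (−1)^2·4.0000/(4)·0.9489^0·0.3155^4 = +0.009910
d^2_{0,0}(0.642) = +0.810810 -0.358560 +0.009910 = +0.462161
|D^2_{0,0}|² = |d^2_{0,0}(β)|² = (+0.462161)² = 0.213592 (the z-rotation phases have unit modulus)

P=0.2136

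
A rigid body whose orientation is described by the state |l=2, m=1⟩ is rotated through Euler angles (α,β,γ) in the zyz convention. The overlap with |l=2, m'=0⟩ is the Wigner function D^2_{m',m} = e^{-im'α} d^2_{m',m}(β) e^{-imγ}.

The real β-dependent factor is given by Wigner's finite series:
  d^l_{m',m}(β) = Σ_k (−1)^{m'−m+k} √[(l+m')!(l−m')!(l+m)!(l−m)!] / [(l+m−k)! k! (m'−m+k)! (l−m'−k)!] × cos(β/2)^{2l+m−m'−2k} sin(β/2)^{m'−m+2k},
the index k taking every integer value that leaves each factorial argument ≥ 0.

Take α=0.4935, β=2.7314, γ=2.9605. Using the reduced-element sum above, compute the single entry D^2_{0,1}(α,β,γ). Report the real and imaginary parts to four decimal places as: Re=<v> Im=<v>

Re=0.4406 Im=0.0807

First d^2_{0,1}(β=2.7314), then the phase factors e^{-i(0)α} and e^{-i(1)γ}:
With c≡cos(β/2)=0.203661 and s≡sin(β/2)=0.979041, N=[2·2·6·1]^{1/2}=4.898979
The bounds max(0,m−m')=1 and min(l+m,l−m')=2 give 2 terms
  k=1: (−1)^0·4.8990/(2)·0.2037^3·0.9790^1 = +0.020258
  k=2: (−1)^1·4.8990/(2)·0.2037^1·0.9790^3 = -0.468153
d^2_{0,1}(2.7314) = +0.020258 -0.468153 = -0.447894
Phases: e^{-i·(0)·0.4935}=+1.000000+0.000000i, e^{-i·(1)·2.9605}=-0.983647-0.180104i ⇒ D=+0.440570+0.080668i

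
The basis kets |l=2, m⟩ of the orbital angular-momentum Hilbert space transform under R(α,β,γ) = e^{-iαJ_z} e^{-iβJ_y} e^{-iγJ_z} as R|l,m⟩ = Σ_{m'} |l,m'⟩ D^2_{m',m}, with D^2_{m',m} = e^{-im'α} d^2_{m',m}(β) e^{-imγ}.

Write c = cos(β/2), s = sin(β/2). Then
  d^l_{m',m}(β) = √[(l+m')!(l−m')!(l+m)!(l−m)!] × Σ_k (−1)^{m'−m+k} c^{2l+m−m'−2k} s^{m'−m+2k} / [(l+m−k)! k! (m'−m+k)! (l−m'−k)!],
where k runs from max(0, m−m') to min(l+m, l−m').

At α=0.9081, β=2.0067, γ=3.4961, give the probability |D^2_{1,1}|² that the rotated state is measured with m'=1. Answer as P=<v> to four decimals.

First d^2_{1,1}(β=2.0067), then the phase factors e^{-i(1)α} and e^{-i(1)γ}:
c=cos(2.0067/2)=0.537480, s=sin(2.0067/2)=0.843276; N=√[6·1·6·1]=6.000000
k: max(0,(1)−(1))=0 … min(2+(1),2−(1))=1
  k=0: (−1)^0·6.0000/(6)·0.5375^4·0.8433^0 = +0.083455
  k=1: (−1)^1·6.0000/(2)·0.5375^2·0.8433^2 = -0.616292
d^2_{1,1}(2.0067) = +0.083455 -0.616292 = -0.532837
|D^2_{1,1}|² = |d^2_{1,1}(β)|² = (-0.532837)² = 0.283915 (the z-rotation phases have unit modulus)

P=0.2839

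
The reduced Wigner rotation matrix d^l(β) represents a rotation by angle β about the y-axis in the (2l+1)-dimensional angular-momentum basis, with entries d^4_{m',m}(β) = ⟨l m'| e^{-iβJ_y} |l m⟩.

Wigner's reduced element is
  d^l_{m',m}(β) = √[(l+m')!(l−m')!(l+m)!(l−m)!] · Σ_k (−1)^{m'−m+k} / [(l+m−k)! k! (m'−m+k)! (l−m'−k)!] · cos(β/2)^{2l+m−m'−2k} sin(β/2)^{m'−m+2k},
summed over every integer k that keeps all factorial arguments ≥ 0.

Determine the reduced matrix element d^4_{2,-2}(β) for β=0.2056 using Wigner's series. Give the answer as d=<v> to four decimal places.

d=0.0016

d^4_{2,-2}(β=0.2056) via Wigner's sum:
Half-angle: c=0.994721, s=0.102619. N=√(720·2·2·720)=1440.000000
k: max(0,(-2)−(2))=0 … min(4+(-2),4−(2))=2
  k=0: (−1)^4·1440.0000/(96)·0.9947^4·0.1026^4 = +0.001629
  k=1: (−1)^5·1440.0000/(120)·0.9947^2·0.1026^6 = -0.000014
  k=2: (−1)^6·1440.0000/(1440)·0.9947^0·0.1026^8 = +0.000000
d^4_{2,-2}(0.2056) = +0.001629 -0.000014 +0.000000 = +0.001615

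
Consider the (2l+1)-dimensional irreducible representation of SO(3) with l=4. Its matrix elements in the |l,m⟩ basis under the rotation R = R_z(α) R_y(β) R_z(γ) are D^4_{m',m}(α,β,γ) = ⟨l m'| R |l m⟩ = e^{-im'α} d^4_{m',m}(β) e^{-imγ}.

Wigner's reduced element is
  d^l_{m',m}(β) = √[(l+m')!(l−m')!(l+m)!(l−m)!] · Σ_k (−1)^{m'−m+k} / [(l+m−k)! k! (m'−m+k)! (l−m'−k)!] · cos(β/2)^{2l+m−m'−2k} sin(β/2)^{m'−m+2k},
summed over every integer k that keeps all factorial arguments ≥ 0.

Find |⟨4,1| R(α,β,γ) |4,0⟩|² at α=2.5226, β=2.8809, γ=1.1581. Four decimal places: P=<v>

P=0.2422

D^4_{1,0}(2.5226,2.8809,1.1581) = e^{-i·1·2.5226}·d^4_{1,0}(2.8809)·e^{-i·0·1.1581}. Compute d first:
Half-angle: c=0.129978, s=0.991517. N=√(120·6·24·24)=643.987578
k: max(0,(0)−(1))=0 … min(4+(0),4−(1))=3
  k=0: (−1)^1·643.9876/(144)·0.1300^7·0.9915^1 = -0.000003
  k=1: (−1)^2·643.9876/(24)·0.1300^5·0.9915^3 = +0.000970
  k=2: (−1)^3·643.9876/(24)·0.1300^3·0.9915^5 = -0.056464
  k=3: (−1)^4·643.9876/(144)·0.1300^1·0.9915^7 = +0.547626
d^4_{1,0}(2.8809) = -0.000003 +0.000970 -0.056464 +0.547626 = +0.492130
|D^4_{1,0}|² = |d^4_{1,0}(β)|² = (+0.492130)² = 0.242192 (the z-rotation phases have unit modulus)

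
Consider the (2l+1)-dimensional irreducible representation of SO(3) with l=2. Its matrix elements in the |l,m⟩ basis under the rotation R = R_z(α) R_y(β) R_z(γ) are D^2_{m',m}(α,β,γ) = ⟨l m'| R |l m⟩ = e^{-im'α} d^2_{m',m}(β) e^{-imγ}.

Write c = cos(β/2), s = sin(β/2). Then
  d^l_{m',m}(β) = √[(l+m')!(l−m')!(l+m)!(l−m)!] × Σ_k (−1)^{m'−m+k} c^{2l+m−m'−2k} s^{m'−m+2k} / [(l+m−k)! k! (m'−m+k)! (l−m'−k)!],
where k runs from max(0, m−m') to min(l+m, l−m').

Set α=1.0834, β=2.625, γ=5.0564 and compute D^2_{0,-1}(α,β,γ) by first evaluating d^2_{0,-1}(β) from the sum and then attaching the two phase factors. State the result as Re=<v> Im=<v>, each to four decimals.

Re=0.1774 Im=-0.4952

Split into d^2_{0,-1}(β=2.625) × two z-phases.
Half-angle: c=0.255434, s=0.966827. N=√(2·2·1·6)=4.898979
The bounds max(0,m−m')=0 and min(l+m,l−m')=1 give 2 terms
  k=0: (−1)^1·4.8990/(2)·0.2554^3·0.9668^1 = -0.039469
  k=1: (−1)^2·4.8990/(2)·0.2554^1·0.9668^3 = +0.565457
d^2_{0,-1}(2.625) = -0.039469 +0.565457 = +0.525988
D = (+1.000000+0.000000i)·(+0.525988)·(+0.337266-0.941409i) = +0.177398-0.495170i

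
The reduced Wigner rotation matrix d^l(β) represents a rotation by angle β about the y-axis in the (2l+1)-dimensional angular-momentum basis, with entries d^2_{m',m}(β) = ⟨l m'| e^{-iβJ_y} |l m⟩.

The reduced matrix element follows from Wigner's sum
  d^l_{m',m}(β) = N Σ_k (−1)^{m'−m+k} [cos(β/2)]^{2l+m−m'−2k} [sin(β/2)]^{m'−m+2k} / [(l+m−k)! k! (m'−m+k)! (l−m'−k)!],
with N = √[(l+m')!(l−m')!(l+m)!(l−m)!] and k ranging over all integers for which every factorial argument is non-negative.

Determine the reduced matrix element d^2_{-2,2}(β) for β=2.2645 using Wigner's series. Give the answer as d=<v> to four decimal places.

d^2_{-2,2}(β=2.2645) via Wigner's sum:
c=cos(2.2645/2)=0.424624, s=sin(2.2645/2)=0.905370; N=√[1·24·24·1]=24.000000
k∈{4} keeps every argument non-negative
  k=4: (−1)^0·24.0000/(24)·0.4246^0·0.9054^4 = +0.671899
d^2_{-2,2}(2.2645) = +0.671899

d=0.6719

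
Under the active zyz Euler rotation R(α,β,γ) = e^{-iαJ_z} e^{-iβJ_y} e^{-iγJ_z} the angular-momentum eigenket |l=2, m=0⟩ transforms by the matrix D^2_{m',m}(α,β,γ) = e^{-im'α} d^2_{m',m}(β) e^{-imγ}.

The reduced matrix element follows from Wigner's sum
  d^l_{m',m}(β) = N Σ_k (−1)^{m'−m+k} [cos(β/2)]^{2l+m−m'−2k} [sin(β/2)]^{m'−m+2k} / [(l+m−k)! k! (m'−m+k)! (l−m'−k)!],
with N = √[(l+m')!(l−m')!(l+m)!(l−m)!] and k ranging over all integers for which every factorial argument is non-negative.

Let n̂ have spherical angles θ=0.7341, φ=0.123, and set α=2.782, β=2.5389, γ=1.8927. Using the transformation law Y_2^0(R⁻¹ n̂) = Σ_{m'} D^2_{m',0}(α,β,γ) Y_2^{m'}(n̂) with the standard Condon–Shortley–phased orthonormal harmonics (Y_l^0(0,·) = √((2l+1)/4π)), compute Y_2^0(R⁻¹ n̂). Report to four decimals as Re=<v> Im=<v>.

Need the full column D^2_{m',0} for m'=−2..2 at α=2.782, β=2.5389, γ=1.8927.
cos(β/2)=0.296806, sin(β/2)=0.954938
d^2_{-2,0}: single k=2 term ⇒ +0.196776;  D = +0.148043-0.129630i
d^2_{-1,0}: k∈[1..2] ⇒ +0.061160 -0.633102 = -0.571942;  D = +0.535360-0.201262i
d^2_{0,0}: k∈[0..2] ⇒ +0.007761 -0.321333 +0.831573 = +0.518000;  D = +0.518000+0.000000i
d^2_{1,0}: k∈[0..1] ⇒ -0.061160 +0.633102 = +0.571942;  D = -0.535360-0.201262i
d^2_{2,0}: single k=0 term ⇒ +0.196776;  D = +0.148043+0.129630i
Y_2^{m'}(θ=0.7341,φ=0.123) and Σ D·Y over m':
  (+0.1480-0.1296i)·(+0.1681-0.0422i)  (+0.5354-0.2013i)·(+0.3813-0.0471i)  (+0.5180+0.0000i)·(+0.2061+0.0000i)  (-0.5354-0.2013i)·(-0.3813-0.0471i)  (+0.1480+0.1296i)·(+0.1681+0.0422i)
Y_2^0(R⁻¹ n̂) = +0.534955+0.000000i

Re=0.5350 Im=0.0000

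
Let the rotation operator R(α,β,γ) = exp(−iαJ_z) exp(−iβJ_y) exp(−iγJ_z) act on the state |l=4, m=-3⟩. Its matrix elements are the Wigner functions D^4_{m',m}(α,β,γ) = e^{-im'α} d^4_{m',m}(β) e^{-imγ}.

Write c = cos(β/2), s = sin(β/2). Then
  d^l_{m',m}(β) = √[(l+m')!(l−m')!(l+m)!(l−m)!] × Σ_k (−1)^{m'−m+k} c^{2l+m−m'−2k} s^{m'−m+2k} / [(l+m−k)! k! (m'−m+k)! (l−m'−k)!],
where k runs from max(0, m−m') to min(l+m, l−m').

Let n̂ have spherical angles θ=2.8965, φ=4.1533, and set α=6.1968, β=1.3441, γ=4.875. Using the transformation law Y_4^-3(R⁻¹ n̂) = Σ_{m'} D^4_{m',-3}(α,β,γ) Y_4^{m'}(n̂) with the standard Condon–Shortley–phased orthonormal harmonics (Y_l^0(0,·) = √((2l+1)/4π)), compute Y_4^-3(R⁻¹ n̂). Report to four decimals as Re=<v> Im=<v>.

Need the full column D^4_{m',-3} for m'=−4..4 at α=6.1968, β=1.3441, γ=4.875.
cos(β/2)=0.782547, sin(β/2)=0.622592
d^4_{-4,-3}: single k=1 term ⇒ +0.316462;  D = -0.044878+0.313263i
d^4_{-3,-3}: k∈[0..1] ⇒ +0.140632 -0.623113 = -0.482482;  D = +0.109373-0.469921i
d^4_{-2,-3}: k∈[0..1] ⇒ -0.418640 +0.794963 = +0.376324;  D = -0.116614+0.357800i
d^4_{-1,-3}: k∈[0..1] ⇒ +0.706544 -0.745373 = -0.038829;  D = +0.015172-0.035742i
d^4_{0,-3}: k∈[0..1] ⇒ -0.837965 +0.530410 = -0.307555;  D = +0.144155-0.271679i
d^4_{1,-3}: k∈[0..1] ⇒ +0.745373 -0.283081 = +0.462292;  D = -0.251107+0.388148i
d^4_{2,-3}: k∈[0..1] ⇒ -0.503191 +0.106169 = -0.397022;  D = +0.243610-0.313497i
d^4_{3,-3}: k∈[0..1] ⇒ +0.249654 -0.022575 = +0.227079;  D = -0.154285+0.166616i
d^4_{4,-3}: single k=0 term ⇒ -0.080256;  D = +0.059406-0.053963i
Y_4^{m'}(θ=2.8965,φ=4.1533) and Σ D·Y over m':
  (-0.0449+0.3133i)·(-0.0009+0.0012i)  (+0.1094-0.4699i)·(-0.0172-0.0018i)  (-0.1166+0.3578i)·(-0.0481-0.0990i)  (+0.0152-0.0357i)·(+0.2119-0.3387i)  (+0.1442-0.2717i)·(+0.6100+0.0000i)  (-0.2511+0.3881i)·(-0.2119-0.3387i)  (+0.2436-0.3135i)·(-0.0481+0.0990i)  (-0.1543+0.1666i)·(+0.0172-0.0018i)  (+0.0594-0.0540i)·(-0.0009-0.0012i)
Y_4^-3(R⁻¹ n̂) = +0.318496-0.131428i

Re=0.3185 Im=-0.1314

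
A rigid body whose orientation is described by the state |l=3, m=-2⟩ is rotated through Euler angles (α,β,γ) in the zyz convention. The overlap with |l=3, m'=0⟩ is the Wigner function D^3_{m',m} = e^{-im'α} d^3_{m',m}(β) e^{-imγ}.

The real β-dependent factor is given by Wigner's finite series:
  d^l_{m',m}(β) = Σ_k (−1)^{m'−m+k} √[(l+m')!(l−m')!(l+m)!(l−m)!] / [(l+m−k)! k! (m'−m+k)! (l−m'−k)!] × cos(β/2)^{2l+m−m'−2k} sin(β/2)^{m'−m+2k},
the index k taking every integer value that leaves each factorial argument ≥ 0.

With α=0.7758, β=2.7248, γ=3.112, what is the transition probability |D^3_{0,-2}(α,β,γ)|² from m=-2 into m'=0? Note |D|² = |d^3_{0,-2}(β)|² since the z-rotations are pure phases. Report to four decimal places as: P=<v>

P=0.0421

D^3_{0,-2}(0.7758,2.7248,3.112) = e^{-i·0·0.7758}·d^3_{0,-2}(2.7248)·e^{-i·-2·3.112}. Compute d first:
With c≡cos(β/2)=0.206891 and s≡sin(β/2)=0.978364, N=[6·6·1·120]^{1/2}=65.726707
The bounds max(0,m−m')=0 and min(l+m,l−m')=1 give 2 terms
  k=0: (−1)^2·65.7267/(12)·0.2069^4·0.9784^2 = +0.009606
  k=1: (−1)^3·65.7267/(12)·0.2069^2·0.9784^4 = -0.214806
d^3_{0,-2}(2.7248) = +0.009606 -0.214806 = -0.205200
|D^3_{0,-2}|² = |d^3_{0,-2}(β)|² = (-0.205200)² = 0.042107 (the z-rotation phases have unit modulus)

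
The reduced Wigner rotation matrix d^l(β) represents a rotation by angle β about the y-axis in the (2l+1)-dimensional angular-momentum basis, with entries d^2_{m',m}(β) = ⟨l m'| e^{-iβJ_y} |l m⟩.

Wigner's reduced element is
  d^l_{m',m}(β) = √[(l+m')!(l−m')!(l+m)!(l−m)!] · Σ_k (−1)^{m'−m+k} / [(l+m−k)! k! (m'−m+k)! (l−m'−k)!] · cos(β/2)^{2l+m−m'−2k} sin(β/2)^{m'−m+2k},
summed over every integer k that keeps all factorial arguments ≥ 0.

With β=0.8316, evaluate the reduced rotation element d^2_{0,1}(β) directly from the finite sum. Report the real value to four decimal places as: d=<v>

d^2_{0,1}(β=0.8316) via Wigner's sum:
Half-angle: c=0.914793, s=0.403922. N=√(2·2·6·1)=4.898979
Admissible k: 1..2 (factorial args all ≥0)
  k=1: (−1)^0·4.8990/(2)·0.9148^3·0.4039^1 = +0.757429
  k=2: (−1)^1·4.8990/(2)·0.9148^1·0.4039^3 = -0.147670
d^2_{0,1}(0.8316) = +0.757429 -0.147670 = +0.609760

d=0.6098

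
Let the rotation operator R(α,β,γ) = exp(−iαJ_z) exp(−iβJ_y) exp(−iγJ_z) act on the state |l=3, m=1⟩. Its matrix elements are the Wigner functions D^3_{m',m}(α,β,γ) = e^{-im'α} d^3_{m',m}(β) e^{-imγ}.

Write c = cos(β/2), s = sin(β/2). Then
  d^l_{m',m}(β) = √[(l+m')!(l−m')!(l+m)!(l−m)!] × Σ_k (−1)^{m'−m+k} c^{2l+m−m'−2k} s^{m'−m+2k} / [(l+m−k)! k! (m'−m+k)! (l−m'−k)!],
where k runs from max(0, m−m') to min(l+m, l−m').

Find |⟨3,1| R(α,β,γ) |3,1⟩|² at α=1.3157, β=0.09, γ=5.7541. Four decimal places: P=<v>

P=0.9562

D^3_{1,1}(1.3157,0.09,5.7541) = e^{-i·1·1.3157}·d^3_{1,1}(0.09)·e^{-i·1·5.7541}. Compute d first:
c=cos(0.09/2)=0.998988, s=sin(0.09/2)=0.044985; N=√[24·2·24·2]=48.000000
Admissible k: 0..2 (factorial args all ≥0)
  k=0: (−1)^0·48.0000/(48)·0.9990^6·0.0450^0 = +0.993941
  k=1: (−1)^1·48.0000/(6)·0.9990^4·0.0450^2 = -0.016124
  k=2: (−1)^2·48.0000/(8)·0.9990^2·0.0450^4 = +0.000025
d^3_{1,1}(0.09) = +0.993941 -0.016124 +0.000025 = +0.977842
|D^3_{1,1}|² = |d^3_{1,1}(β)|² = (+0.977842)² = 0.956176 (the z-rotation phases have unit modulus)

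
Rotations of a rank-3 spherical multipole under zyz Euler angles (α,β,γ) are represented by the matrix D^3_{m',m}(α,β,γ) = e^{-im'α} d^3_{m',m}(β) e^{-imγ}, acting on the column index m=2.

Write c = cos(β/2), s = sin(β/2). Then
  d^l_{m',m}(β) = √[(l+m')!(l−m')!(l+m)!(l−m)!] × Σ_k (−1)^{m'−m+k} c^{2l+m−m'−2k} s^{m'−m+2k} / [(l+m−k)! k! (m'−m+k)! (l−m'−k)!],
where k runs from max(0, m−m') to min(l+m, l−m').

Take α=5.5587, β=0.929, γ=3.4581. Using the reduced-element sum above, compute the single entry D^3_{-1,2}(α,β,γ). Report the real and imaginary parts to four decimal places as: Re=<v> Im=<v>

Re=0.0752 Im=-0.3473

Split into d^3_{-1,2}(β=0.929) × two z-phases.
c=cos(0.929/2)=0.894046, s=sin(0.929/2)=0.447976; N=√[2·24·120·1]=75.894664
The bounds max(0,m−m')=3 and min(l+m,l−m')=4 give 2 terms
  k=3: (−1)^0·75.8947/(12)·0.8940^3·0.4480^3 = +0.406324
  k=4: (−1)^1·75.8947/(24)·0.8940^1·0.4480^5 = -0.051007
d^3_{-1,2}(0.929) = +0.406324 -0.051007 = +0.355317
D = (+0.748841-0.662750i)·(+0.355317)·(+0.806248-0.591578i) = +0.075214-0.347265i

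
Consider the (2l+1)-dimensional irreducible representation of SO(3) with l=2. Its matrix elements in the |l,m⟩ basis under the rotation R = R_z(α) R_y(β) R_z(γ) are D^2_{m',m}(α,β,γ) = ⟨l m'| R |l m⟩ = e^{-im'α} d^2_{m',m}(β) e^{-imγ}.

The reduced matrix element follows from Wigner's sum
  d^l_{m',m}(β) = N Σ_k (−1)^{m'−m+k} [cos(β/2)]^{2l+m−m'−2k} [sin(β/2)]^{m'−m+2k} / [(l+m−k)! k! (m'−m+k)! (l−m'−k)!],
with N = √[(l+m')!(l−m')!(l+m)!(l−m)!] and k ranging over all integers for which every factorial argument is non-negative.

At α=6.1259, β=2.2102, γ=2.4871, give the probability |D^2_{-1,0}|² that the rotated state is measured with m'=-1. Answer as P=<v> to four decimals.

D^2_{-1,0}(6.1259,2.2102,2.4871) = e^{-i·-1·6.1259}·d^2_{-1,0}(2.2102)·e^{-i·0·2.4871}. Compute d first:
Half-angle: c=0.449045, s=0.893509. N=√(1·6·2·2)=4.898979
k∈{1,2} keeps every argument non-negative
  k=1: (−1)^0·4.8990/(2)·0.4490^3·0.8935^1 = +0.198173
  k=2: (−1)^1·4.8990/(2)·0.4490^1·0.8935^3 = -0.784626
d^2_{-1,0}(2.2102) = +0.198173 -0.784626 = -0.586453
|D^2_{-1,0}|² = |d^2_{-1,0}(β)|² = (-0.586453)² = 0.343927 (the z-rotation phases have unit modulus)

P=0.3439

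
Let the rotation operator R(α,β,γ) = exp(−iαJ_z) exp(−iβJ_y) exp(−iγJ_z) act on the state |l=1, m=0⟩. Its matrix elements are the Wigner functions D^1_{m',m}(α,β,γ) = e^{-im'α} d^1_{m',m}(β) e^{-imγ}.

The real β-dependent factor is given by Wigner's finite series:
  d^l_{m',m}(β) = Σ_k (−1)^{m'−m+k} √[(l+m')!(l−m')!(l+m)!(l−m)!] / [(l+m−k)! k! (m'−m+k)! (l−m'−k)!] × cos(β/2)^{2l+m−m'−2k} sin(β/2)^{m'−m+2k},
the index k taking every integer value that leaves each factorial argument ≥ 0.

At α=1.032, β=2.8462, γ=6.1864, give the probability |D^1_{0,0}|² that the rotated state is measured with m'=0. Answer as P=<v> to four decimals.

Split into d^1_{0,0}(β=2.8462) × two z-phases.
Half-angle: c=0.147160, s=0.989113. N=√(1·1·1·1)=1.000000
k: max(0,(0)−(0))=0 … min(1+(0),1−(0))=1
  k=0: (−1)^0·1.0000/(1)·0.1472^2·0.9891^0 = +0.021656
  k=1: (−1)^1·1.0000/(1)·0.1472^0·0.9891^2 = -0.978344
d^1_{0,0}(2.8462) = +0.021656 -0.978344 = -0.956688
|D^1_{0,0}|² = |d^1_{0,0}(β)|² = (-0.956688)² = 0.915252 (the z-rotation phases have unit modulus)

P=0.9153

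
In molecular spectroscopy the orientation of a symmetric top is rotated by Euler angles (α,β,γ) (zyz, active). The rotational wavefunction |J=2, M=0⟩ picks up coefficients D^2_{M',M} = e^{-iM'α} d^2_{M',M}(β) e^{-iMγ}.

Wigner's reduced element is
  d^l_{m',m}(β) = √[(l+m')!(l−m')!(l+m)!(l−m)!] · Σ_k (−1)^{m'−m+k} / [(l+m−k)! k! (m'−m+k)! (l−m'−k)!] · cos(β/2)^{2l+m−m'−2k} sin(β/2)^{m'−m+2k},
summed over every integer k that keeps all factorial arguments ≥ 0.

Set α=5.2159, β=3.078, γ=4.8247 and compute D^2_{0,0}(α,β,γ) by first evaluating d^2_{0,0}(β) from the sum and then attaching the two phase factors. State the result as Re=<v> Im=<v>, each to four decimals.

Re=0.9939 Im=0.0000

First d^2_{0,0}(β=3.078), then the phase factors e^{-i(0)α} and e^{-i(0)γ}:
c=cos(3.078/2)=0.031791, s=sin(3.078/2)=0.999495; N=√[2·2·2·2]=4.000000
The bounds max(0,m−m')=0 and min(l+m,l−m')=2 give 3 terms
  k=0: (−1)^0·4.0000/(4)·0.0318^4·0.9995^0 = +0.000001
  k=1: (−1)^1·4.0000/(1)·0.0318^2·0.9995^2 = -0.004039
  k=2: (−1)^2·4.0000/(4)·0.0318^0·0.9995^4 = +0.997980
d^2_{0,0}(3.078) = +0.000001 -0.004039 +0.997980 = +0.993942
Attach z-rotation phases: D = e^{-i(0)(5.2159)}·(+0.993942)·e^{-i(0)(4.8247)} = +0.993942+0.000000i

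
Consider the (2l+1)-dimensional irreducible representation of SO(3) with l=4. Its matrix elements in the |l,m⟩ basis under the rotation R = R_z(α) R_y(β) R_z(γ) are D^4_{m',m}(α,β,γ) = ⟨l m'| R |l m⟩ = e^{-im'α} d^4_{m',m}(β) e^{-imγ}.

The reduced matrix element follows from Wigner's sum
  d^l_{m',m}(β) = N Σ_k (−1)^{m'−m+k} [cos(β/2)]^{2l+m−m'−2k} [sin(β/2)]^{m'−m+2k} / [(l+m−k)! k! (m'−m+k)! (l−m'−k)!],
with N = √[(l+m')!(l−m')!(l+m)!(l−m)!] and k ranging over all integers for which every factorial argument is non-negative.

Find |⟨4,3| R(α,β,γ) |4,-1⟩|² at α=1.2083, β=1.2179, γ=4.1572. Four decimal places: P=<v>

First d^4_{3,-1}(β=1.2179), then the phase factors e^{-i(3)α} and e^{-i(-1)γ}:
Half-angle: c=0.820249, s=0.572007. N=√(5040·1·6·120)=1904.940944
Admissible k: 0..1 (factorial args all ≥0)
  k=0: (−1)^4·1904.9409/(144)·0.8202^4·0.5720^4 = +0.641071
  k=1: (−1)^5·1904.9409/(240)·0.8202^2·0.5720^6 = -0.187054
d^4_{3,-1}(1.2179) = +0.641071 -0.187054 = +0.454016
|D^4_{3,-1}|² = |d^4_{3,-1}(β)|² = (+0.454016)² = 0.206131 (the z-rotation phases have unit modulus)

P=0.2061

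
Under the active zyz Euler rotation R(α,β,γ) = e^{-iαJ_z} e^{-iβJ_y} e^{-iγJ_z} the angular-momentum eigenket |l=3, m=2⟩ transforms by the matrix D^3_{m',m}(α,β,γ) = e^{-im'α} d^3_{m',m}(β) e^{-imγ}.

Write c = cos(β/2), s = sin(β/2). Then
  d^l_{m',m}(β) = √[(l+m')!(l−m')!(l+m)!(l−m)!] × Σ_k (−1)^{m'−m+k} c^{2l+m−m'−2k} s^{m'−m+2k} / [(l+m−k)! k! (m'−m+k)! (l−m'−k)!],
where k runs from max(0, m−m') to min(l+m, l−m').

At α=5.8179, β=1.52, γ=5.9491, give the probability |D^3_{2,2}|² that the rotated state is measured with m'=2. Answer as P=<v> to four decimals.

P=0.2601

Split into d^3_{2,2}(β=1.52) × two z-phases.
c=cos(1.52/2)=0.724836, s=sin(1.52/2)=0.688921; N=√[120·1·120·1]=120.000000
k∈{0,1} keeps every argument non-negative
  k=0: (−1)^0·120.0000/(120)·0.7248^6·0.6889^0 = +0.145024
  k=1: (−1)^1·120.0000/(24)·0.7248^4·0.6889^2 = -0.655041
d^3_{2,2}(1.52) = +0.145024 -0.655041 = -0.510017
|D^3_{2,2}|² = |d^3_{2,2}(β)|² = (-0.510017)² = 0.260118 (the z-rotation phases have unit modulus)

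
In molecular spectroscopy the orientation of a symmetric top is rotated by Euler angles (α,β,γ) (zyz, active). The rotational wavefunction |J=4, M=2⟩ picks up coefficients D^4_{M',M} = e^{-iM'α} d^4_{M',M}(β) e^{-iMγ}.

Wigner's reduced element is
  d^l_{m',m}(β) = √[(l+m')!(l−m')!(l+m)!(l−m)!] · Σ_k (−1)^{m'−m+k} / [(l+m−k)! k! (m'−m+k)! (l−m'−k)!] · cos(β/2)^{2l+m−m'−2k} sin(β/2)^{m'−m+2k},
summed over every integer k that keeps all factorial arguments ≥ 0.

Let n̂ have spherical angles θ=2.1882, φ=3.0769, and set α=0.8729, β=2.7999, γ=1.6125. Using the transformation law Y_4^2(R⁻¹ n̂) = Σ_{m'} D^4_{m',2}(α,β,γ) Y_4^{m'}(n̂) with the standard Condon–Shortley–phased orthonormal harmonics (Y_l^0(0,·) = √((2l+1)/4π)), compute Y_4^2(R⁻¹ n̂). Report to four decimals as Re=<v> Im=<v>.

Need the full column D^4_{m',2} for m'=−4..4 at α=0.8729, β=2.7999, γ=1.6125.
cos(β/2)=0.170016, sin(β/2)=0.985441
d^4_{-4,2}: single k=6 term ⇒ +0.140070;  D = +0.135122+0.036902i
d^4_{-3,2}: k∈[5..6] ⇒ +0.051264 -0.574077 = -0.522813;  D = -0.429628+0.297915i
d^4_{-2,2}: k∈[4..6] ⇒ +0.011819 -0.317649 +0.889295 = +0.583465;  D = +0.053369-0.581019i
d^4_{-1,2}: k∈[3..5] ⇒ +0.001922 -0.096880 +0.650942 = +0.555985;  D = -0.391528-0.394747i
d^4_{0,2}: k∈[2..4] ⇒ +0.000222 -0.019933 +0.251123 = +0.231413;  D = -0.230608+0.019279i
d^4_{1,2}: k∈[1..3] ⇒ +0.000017 -0.002884 +0.064586 = +0.061720;  D = -0.035584+0.050429i
d^4_{2,2}: k∈[0..2] ⇒ +0.000001 -0.000281 +0.011819 = +0.011538;  D = +0.002949+0.011155i
d^4_{3,2}: k∈[0..1] ⇒ -0.000015 +0.001526 = +0.001511;  D = +0.001367+0.000643i
d^4_{4,2}: single k=0 term ⇒ +0.000124;  D = +0.000113-0.000052i
Y_4^{m'}(θ=2.1882,φ=3.0769) and Σ D·Y over m':
  (+0.1351+0.0369i)·(+0.1891+0.0501i)  (-0.4296+0.2979i)·(+0.3854+0.0758i)  (+0.0534-0.5810i)·(+0.2969+0.0386i)  (-0.3915-0.3947i)·(-0.1457-0.0094i)  (-0.2306+0.0193i)·(-0.3304+0.0000i)  (-0.0356+0.0504i)·(+0.1457-0.0094i)  (+0.0029+0.0112i)·(+0.2969-0.0386i)  (+0.0014+0.0006i)·(-0.3854+0.0758i)  (+0.0001-0.0001i)·(+0.1891-0.0501i)
Y_4^2(R⁻¹ n̂) = -0.000619-0.008822i

Re=-0.0006 Im=-0.0088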